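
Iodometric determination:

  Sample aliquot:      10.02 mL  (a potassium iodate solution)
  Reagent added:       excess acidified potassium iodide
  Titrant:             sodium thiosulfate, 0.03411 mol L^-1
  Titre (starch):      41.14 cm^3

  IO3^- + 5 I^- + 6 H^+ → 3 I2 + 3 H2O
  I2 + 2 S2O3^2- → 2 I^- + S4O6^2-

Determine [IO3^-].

n(S2O3^2-) = 0.04114 × 0.03411 = 1.403 × 10^-3 mol
n(I2) = n(S2O3^2-)/2 = 7.016 × 10^-4 mol
From the 1:3 ratio, n(IO3^-) in the aliquot = 1/3 × 7.016 × 10^-4 = 2.339 × 10^-4 mol
[IO3^-] = 2.339 × 10^-4 / 0.01002 = 0.02334 mol/L

0.02334 mol/L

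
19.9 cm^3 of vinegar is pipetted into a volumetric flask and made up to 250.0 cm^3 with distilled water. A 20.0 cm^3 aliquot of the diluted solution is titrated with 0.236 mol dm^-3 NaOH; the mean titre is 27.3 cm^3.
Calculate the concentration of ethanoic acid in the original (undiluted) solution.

CH3COOH + NaOH → CH3COONa + H2O
n(NaOH) = 0.0273 × 0.236 = 6.44 × 10^-3 mol
n(CH3COOH) in the aliquot = 6.44 × 10^-3 mol (1:1 ratio)
[CH3COOH]_dilute = 6.44 × 10^-3 / 0.0200 = 0.322 mol/L
Dilution factor = 250.0 / 19.9 = 12.56
[CH3COOH]_stock = 0.322 × 12.56 = 4.05 mol/L

4.05 mol/L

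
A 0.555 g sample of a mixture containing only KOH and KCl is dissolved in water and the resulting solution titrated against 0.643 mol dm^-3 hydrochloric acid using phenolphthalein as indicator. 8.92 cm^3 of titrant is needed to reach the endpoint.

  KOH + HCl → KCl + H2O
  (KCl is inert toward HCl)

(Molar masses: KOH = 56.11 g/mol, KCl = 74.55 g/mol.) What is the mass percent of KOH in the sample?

n(HCl) = 0.00892 × 0.643 = 5.74 × 10^-3 mol
Let x = n(KOH), y = n(KCl).
Titrant: 1x = 5.74 × 10^-3;  mass: 56.11x + 74.55y = 0.555
Solving, x = 5.74 × 10^-3 mol, y = 3.13 × 10^-3 mol
mass of KOH = 5.74 × 10^-3 × 56.11 = 0.322 g
% KOH = 0.322 / 0.555 × 100 = 58.0 %

58.0 %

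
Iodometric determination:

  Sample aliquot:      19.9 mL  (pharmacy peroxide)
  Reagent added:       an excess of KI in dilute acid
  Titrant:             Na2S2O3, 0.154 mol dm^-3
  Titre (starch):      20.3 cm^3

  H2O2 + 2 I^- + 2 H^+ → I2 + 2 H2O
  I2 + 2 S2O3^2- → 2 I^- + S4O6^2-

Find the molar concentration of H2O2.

0.0785 mol/L

n(S2O3^2-) = 0.0203 × 0.154 = 3.13 × 10^-3 mol
n(I2) = n(S2O3^2-)/2 = 1.56 × 10^-3 mol
n(H2O2) in the aliquot = 1.56 × 10^-3 mol (1:1 ratio)
[H2O2] = 1.56 × 10^-3 / 0.0199 = 0.0785 mol/L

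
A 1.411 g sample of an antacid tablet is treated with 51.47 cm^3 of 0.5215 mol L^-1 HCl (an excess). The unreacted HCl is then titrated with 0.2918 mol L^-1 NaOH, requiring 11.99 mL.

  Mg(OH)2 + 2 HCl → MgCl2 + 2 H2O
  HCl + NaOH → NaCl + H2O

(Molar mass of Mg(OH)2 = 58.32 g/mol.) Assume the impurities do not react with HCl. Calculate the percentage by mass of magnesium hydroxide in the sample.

48.24 %

n(HCl) added = 0.05147 × 0.5215 = 0.02684 mol
n(NaOH) used in back-titration = 0.01199 × 0.2918 = 3.499 × 10^-3 mol
n(HCl) left over = 3.499 × 10^-3 mol (1:1 ratio)
n(HCl) consumed by analyte = 0.02684 − 3.499 × 10^-3 = 0.02334 mol
From the 1:2 ratio, n(Mg(OH)2) = 1/2 × 0.02334 = 0.01167 mol
mass of Mg(OH)2 = 0.01167 × 58.32 = 0.6807 g
% Mg(OH)2 = 0.6807 / 1.411 × 100 = 48.24 %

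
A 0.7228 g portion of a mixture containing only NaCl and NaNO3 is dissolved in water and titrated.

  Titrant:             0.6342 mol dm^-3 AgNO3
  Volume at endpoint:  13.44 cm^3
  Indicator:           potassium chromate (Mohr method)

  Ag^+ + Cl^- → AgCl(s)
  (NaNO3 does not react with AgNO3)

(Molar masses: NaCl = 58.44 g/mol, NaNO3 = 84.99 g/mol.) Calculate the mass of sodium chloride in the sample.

0.4981 g

n(AgNO3) = 0.01344 × 0.6342 = 8.524 × 10^-3 mol
Let x = n(NaCl), y = n(NaNO3).
Titrant: 1x = 8.524 × 10^-3;  mass: 58.44x + 84.99y = 0.7228
Solving, x = 8.524 × 10^-3 mol, y = 2.644 × 10^-3 mol
mass of NaCl = 8.524 × 10^-3 × 58.44 = 0.4981 g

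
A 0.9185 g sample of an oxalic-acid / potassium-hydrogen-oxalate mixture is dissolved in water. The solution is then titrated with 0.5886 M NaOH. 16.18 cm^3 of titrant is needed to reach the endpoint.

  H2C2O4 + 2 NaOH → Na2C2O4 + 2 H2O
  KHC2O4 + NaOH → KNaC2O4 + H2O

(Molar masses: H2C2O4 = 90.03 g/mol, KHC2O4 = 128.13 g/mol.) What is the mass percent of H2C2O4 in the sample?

n(NaOH) = 0.01618 × 0.5886 = 9.524 × 10^-3 mol
Let x = n(H2C2O4), y = n(KHC2O4).
Titrant: 2x + 1y = 9.524 × 10^-3;  mass: 90.03x + 128.13y = 0.9185
Solving, x = 1.815 × 10^-3 mol, y = 5.893 × 10^-3 mol
mass of H2C2O4 = 1.815 × 10^-3 × 90.03 = 0.1634 g
% H2C2O4 = 0.1634 / 0.9185 × 100 = 17.79 %

17.79 %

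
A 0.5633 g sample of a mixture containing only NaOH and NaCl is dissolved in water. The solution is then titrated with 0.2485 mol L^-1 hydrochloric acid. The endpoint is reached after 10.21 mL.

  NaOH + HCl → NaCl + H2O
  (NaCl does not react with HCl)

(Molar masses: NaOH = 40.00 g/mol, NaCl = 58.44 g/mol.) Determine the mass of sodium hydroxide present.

0.1015 g

n(HCl) = 0.01021 × 0.2485 = 2.537 × 10^-3 mol
Let x = n(NaOH), y = n(NaCl).
Titrant: 1x = 2.537 × 10^-3;  mass: 40.00x + 58.44y = 0.5633
Solving, x = 2.537 × 10^-3 mol, y = 7.902 × 10^-3 mol
mass of NaOH = 2.537 × 10^-3 × 40.00 = 0.1015 g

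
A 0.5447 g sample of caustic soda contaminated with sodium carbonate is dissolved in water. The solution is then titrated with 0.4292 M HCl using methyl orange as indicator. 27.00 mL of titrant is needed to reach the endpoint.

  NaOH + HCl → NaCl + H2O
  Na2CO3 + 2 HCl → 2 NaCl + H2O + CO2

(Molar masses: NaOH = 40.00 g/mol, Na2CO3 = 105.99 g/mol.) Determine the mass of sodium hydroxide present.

0.2137 g

n(HCl) = 0.02700 × 0.4292 = 0.01159 mol
Let x = n(NaOH), y = n(Na2CO3).
Titrant: 1x + 2y = 0.01159;  mass: 40.00x + 105.99y = 0.5447
Solving, x = 5.343 × 10^-3 mol, y = 3.123 × 10^-3 mol
mass of NaOH = 5.343 × 10^-3 × 40.00 = 0.2137 g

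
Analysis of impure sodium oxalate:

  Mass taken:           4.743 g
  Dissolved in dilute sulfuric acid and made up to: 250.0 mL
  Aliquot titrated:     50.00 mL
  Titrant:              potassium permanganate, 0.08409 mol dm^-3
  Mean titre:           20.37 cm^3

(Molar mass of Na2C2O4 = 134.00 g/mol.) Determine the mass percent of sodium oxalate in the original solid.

60.49 %

2 MnO4^- + 5 C2O4^2- + 16 H^+ → 2 Mn^2+ + 10 CO2 + 8 H2O
n(KMnO4) per titration = 0.02037 × 0.08409 = 1.713 × 10^-3 mol
From the 5:2 ratio, n(Na2C2O4) in each aliquot = 5/2 × 1.713 × 10^-3 = 4.282 × 10^-3 mol
n(Na2C2O4) in the whole flask = 4.282 × 10^-3 × 250.0/50.00 = 0.02141 mol
mass of Na2C2O4 = 0.02141 × 134.00 = 2.869 g
% Na2C2O4 = 2.869 / 4.743 × 100 = 60.49 %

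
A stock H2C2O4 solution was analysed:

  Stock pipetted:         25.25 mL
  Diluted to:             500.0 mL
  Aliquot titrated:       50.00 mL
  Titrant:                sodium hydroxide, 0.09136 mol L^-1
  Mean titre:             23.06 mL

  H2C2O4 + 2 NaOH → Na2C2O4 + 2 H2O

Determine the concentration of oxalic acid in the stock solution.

n(NaOH) = 0.02306 × 0.09136 = 2.107 × 10^-3 mol
From the 1:2 ratio, n(H2C2O4) in the aliquot = 1/2 × 2.107 × 10^-3 = 1.053 × 10^-3 mol
[H2C2O4]_dilute = 1.053 × 10^-3 / 0.05000 = 0.02107 mol/L
Dilution factor = 500.0 / 25.25 = 19.80
[H2C2O4]_stock = 0.02107 × 19.80 = 0.4172 mol/L

0.4172 mol/L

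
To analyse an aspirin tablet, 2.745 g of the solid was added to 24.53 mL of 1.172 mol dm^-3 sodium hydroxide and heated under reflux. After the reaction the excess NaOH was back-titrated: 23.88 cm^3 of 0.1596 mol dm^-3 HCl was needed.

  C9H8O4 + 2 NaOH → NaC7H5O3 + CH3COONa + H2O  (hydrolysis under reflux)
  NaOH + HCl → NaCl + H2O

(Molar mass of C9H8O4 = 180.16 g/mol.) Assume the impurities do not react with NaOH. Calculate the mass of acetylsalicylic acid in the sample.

2.246 g

n(NaOH) added = 0.02453 × 1.172 = 0.02875 mol
n(HCl) used in back-titration = 0.02388 × 0.1596 = 3.811 × 10^-3 mol
n(NaOH) left over = 3.811 × 10^-3 mol (1:1 ratio)
n(NaOH) consumed by analyte = 0.02875 − 3.811 × 10^-3 = 0.02494 mol
From the 1:2 ratio, n(C9H8O4) = 1/2 × 0.02494 = 0.01247 mol
mass of C9H8O4 = 0.01247 × 180.16 = 2.246 g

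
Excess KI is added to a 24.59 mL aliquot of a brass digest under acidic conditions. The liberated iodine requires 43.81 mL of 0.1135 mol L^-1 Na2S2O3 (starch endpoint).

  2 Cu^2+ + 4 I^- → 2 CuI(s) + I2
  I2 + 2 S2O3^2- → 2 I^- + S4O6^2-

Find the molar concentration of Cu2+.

0.2022 mol/L

n(S2O3^2-) = 0.04381 × 0.1135 = 4.972 × 10^-3 mol
n(I2) = n(S2O3^2-)/2 = 2.486 × 10^-3 mol
From the 2:1 ratio, n(Cu2+) in the aliquot = 2/1 × 2.486 × 10^-3 = 4.972 × 10^-3 mol
[Cu2+] = 4.972 × 10^-3 / 0.02459 = 0.2022 mol/L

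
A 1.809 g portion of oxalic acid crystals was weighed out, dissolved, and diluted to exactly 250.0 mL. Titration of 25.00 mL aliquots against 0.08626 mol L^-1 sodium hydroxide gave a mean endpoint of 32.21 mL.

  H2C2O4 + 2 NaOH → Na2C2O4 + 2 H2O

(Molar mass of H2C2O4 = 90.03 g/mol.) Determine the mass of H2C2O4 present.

1.251 g

n(NaOH) per titration = 0.03221 × 0.08626 = 2.778 × 10^-3 mol
From the 1:2 ratio, n(H2C2O4) in each aliquot = 1/2 × 2.778 × 10^-3 = 1.389 × 10^-3 mol
n(H2C2O4) in the whole flask = 1.389 × 10^-3 × 250.0/25.00 = 0.01389 mol
mass of H2C2O4 = 0.01389 × 90.03 = 1.251 g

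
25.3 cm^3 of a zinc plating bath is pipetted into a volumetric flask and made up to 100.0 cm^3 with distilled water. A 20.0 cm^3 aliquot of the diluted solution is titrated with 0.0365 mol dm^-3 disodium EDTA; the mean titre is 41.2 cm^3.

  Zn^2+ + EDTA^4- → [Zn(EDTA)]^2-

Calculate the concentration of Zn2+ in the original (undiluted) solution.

n(EDTA) = 0.0412 × 0.0365 = 1.50 × 10^-3 mol
n(Zn2+) in the aliquot = 1.50 × 10^-3 mol (1:1 ratio)
[Zn2+]_dilute = 1.50 × 10^-3 / 0.0200 = 0.0752 mol/L
Dilution factor = 100.0 / 25.3 = 3.953
[Zn2+]_stock = 0.0752 × 3.953 = 0.297 mol/L

0.297 mol/L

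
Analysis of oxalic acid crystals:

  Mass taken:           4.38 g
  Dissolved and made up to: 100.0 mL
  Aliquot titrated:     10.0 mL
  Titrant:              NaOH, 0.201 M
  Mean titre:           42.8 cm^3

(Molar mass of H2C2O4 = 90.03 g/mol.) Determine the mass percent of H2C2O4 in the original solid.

H2C2O4 + 2 NaOH → Na2C2O4 + 2 H2O
n(NaOH) per titration = 0.0428 × 0.201 = 8.60 × 10^-3 mol
From the 1:2 ratio, n(H2C2O4) in each aliquot = 1/2 × 8.60 × 10^-3 = 4.30 × 10^-3 mol
n(H2C2O4) in the whole flask = 4.30 × 10^-3 × 100.0/10.0 = 0.0430 mol
mass of H2C2O4 = 0.0430 × 90.03 = 3.87 g
% H2C2O4 = 3.87 / 4.38 × 100 = 88.4 %

88.4 %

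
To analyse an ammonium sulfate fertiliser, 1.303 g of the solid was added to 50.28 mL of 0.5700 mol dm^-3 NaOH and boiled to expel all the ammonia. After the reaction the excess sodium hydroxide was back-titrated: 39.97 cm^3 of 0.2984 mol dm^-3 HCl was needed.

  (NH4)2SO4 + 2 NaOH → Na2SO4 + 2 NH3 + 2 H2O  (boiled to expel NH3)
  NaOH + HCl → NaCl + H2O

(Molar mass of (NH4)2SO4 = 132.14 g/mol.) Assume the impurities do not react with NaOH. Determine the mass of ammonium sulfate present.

n(NaOH) added = 0.05028 × 0.5700 = 0.02866 mol
n(HCl) used in back-titration = 0.03997 × 0.2984 = 0.01193 mol
n(NaOH) left over = 0.01193 mol (1:1 ratio)
n(NaOH) consumed by analyte = 0.02866 − 0.01193 = 0.01673 mol
From the 1:2 ratio, n((NH4)2SO4) = 1/2 × 0.01673 = 8.366 × 10^-3 mol
mass of (NH4)2SO4 = 8.366 × 10^-3 × 132.14 = 1.106 g

1.106 g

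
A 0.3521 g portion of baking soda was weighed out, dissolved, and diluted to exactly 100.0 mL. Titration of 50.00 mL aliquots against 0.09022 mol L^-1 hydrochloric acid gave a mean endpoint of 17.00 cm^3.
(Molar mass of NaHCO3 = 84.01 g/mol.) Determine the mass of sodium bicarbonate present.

0.2577 g

NaHCO3 + HCl → NaCl + H2O + CO2
n(HCl) per titration = 0.01700 × 0.09022 = 1.534 × 10^-3 mol
n(NaHCO3) in each aliquot = 1.534 × 10^-3 mol (1:1 ratio)
n(NaHCO3) in the whole flask = 1.534 × 10^-3 × 100.0/50.00 = 3.067 × 10^-3 mol
mass of NaHCO3 = 3.067 × 10^-3 × 84.01 = 0.2577 g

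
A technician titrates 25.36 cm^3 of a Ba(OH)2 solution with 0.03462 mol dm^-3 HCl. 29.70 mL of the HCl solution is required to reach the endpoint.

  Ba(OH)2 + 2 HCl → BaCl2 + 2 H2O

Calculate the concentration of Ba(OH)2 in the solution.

n(HCl) = 0.02970 L × 0.03462 mol/L = 1.028 × 10^-3 mol
From the 1:2 mole ratio, n(Ba(OH)2) = 1/2 × 1.028 × 10^-3 = 5.141 × 10^-4 mol
[Ba(OH)2] = 5.141 × 10^-4 mol / 0.02536 L = 0.02027 mol/L

0.02027 mol/L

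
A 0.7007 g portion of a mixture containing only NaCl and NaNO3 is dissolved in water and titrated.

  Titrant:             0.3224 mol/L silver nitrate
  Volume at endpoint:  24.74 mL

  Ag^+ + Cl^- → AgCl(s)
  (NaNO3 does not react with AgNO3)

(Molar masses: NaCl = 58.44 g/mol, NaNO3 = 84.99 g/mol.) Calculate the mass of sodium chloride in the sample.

n(AgNO3) = 0.02474 × 0.3224 = 7.976 × 10^-3 mol
Let x = n(NaCl), y = n(NaNO3).
Titrant: 1x = 7.976 × 10^-3;  mass: 58.44x + 84.99y = 0.7007
Solving, x = 7.976 × 10^-3 mol, y = 2.760 × 10^-3 mol
mass of NaCl = 7.976 × 10^-3 × 58.44 = 0.4661 g

0.4661 g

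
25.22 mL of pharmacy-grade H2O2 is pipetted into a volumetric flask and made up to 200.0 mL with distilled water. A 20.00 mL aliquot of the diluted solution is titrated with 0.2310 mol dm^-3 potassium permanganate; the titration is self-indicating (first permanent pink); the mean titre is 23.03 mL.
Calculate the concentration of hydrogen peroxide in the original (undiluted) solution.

5.274 mol/L

2 MnO4^- + 5 H2O2 + 6 H^+ → 2 Mn^2+ + 5 O2 + 8 H2O
n(KMnO4) = 0.02303 × 0.2310 = 5.320 × 10^-3 mol
From the 5:2 ratio, n(H2O2) in the aliquot = 5/2 × 5.320 × 10^-3 = 0.01330 mol
[H2O2]_dilute = 0.01330 / 0.02000 = 0.6650 mol/L
Dilution factor = 200.0 / 25.22 = 7.930
[H2O2]_stock = 0.6650 × 7.930 = 5.274 mol/L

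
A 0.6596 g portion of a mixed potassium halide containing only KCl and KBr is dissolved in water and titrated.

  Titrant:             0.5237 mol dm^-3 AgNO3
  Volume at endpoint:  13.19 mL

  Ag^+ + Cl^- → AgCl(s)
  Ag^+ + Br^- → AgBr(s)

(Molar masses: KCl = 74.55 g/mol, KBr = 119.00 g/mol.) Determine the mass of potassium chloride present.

0.2724 g

n(AgNO3) = 0.01319 × 0.5237 = 6.908 × 10^-3 mol
Let x = n(KCl), y = n(KBr).
Titrant: 1x + 1y = 6.908 × 10^-3;  mass: 74.55x + 119.00y = 0.6596
Solving, x = 3.654 × 10^-3 mol, y = 3.254 × 10^-3 mol
mass of KCl = 3.654 × 10^-3 × 74.55 = 0.2724 g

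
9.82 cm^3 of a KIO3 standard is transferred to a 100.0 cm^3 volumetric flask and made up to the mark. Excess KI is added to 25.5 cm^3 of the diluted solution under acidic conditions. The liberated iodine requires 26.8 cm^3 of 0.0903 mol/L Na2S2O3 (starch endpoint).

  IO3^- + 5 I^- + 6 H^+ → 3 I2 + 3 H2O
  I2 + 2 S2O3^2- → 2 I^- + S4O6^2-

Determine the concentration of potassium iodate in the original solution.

0.161 mol/L

n(S2O3^2-) = 0.0268 × 0.0903 = 2.42 × 10^-3 mol
n(I2) = n(S2O3^2-)/2 = 1.21 × 10^-3 mol
From the 1:3 ratio, n(IO3^-) in the aliquot = 1/3 × 1.21 × 10^-3 = 4.03 × 10^-4 mol
[IO3^-]_dilute = 4.03 × 10^-4 / 0.0255 = 0.0158 mol/L
[IO3^-]_original = 0.0158 × 100.0/9.82 = 0.161 mol/L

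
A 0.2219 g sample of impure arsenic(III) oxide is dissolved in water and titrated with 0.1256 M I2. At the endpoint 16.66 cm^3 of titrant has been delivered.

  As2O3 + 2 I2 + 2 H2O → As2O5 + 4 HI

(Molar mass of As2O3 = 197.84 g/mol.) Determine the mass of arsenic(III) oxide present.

n(I2) = 0.01666 L × 0.1256 mol/L = 2.092 × 10^-3 mol
From the 1:2 ratio, n(As2O3) = 1/2 × 2.092 × 10^-3 = 1.046 × 10^-3 mol
mass of As2O3 = 1.046 × 10^-3 × 197.84 g/mol = 0.2070 g

0.2070 g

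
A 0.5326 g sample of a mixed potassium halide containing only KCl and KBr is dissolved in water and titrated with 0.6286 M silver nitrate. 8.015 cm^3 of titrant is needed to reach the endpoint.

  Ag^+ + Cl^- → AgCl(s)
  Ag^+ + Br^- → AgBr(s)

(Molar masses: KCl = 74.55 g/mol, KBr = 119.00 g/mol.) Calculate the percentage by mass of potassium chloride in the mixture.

21.08 %

n(AgNO3) = 0.008015 × 0.6286 = 5.038 × 10^-3 mol
Let x = n(KCl), y = n(KBr).
Titrant: 1x + 1y = 5.038 × 10^-3;  mass: 74.55x + 119.00y = 0.5326
Solving, x = 1.506 × 10^-3 mol, y = 3.532 × 10^-3 mol
mass of KCl = 1.506 × 10^-3 × 74.55 = 0.1123 g
% KCl = 0.1123 / 0.5326 × 100 = 21.08 %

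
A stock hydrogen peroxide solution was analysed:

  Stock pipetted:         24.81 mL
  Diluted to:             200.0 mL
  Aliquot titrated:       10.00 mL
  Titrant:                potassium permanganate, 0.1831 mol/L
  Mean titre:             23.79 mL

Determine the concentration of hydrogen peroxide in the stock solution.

8.779 mol/L

2 MnO4^- + 5 H2O2 + 6 H^+ → 2 Mn^2+ + 5 O2 + 8 H2O
n(KMnO4) = 0.02379 × 0.1831 = 4.356 × 10^-3 mol
From the 5:2 ratio, n(H2O2) in the aliquot = 5/2 × 4.356 × 10^-3 = 0.01089 mol
[H2O2]_dilute = 0.01089 / 0.01000 = 1.089 mol/L
Dilution factor = 200.0 / 24.81 = 8.061
[H2O2]_stock = 1.089 × 8.061 = 8.779 mol/L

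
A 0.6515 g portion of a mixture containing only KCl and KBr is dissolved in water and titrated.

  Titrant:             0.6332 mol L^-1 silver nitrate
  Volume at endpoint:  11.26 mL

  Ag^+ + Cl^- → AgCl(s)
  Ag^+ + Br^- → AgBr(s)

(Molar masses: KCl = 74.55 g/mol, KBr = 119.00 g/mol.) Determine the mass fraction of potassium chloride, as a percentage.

n(AgNO3) = 0.01126 × 0.6332 = 7.130 × 10^-3 mol
Let x = n(KCl), y = n(KBr).
Titrant: 1x + 1y = 7.130 × 10^-3;  mass: 74.55x + 119.00y = 0.6515
Solving, x = 4.431 × 10^-3 mol, y = 2.699 × 10^-3 mol
mass of KCl = 4.431 × 10^-3 × 74.55 = 0.3303 g
% KCl = 0.3303 / 0.6515 × 100 = 50.70 %

50.70 %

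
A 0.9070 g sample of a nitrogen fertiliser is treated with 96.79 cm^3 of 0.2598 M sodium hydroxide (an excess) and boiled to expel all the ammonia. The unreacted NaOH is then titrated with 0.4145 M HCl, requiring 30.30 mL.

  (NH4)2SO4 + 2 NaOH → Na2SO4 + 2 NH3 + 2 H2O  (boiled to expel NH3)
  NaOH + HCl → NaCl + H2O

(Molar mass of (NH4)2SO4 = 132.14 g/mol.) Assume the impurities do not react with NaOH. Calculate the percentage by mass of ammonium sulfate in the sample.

91.69 %

n(NaOH) added = 0.09679 × 0.2598 = 0.02515 mol
n(HCl) used in back-titration = 0.03030 × 0.4145 = 0.01256 mol
n(NaOH) left over = 0.01256 mol (1:1 ratio)
n(NaOH) consumed by analyte = 0.02515 − 0.01256 = 0.01259 mol
From the 1:2 ratio, n((NH4)2SO4) = 1/2 × 0.01259 = 6.293 × 10^-3 mol
mass of (NH4)2SO4 = 6.293 × 10^-3 × 132.14 = 0.8316 g
% (NH4)2SO4 = 0.8316 / 0.9070 × 100 = 91.69 %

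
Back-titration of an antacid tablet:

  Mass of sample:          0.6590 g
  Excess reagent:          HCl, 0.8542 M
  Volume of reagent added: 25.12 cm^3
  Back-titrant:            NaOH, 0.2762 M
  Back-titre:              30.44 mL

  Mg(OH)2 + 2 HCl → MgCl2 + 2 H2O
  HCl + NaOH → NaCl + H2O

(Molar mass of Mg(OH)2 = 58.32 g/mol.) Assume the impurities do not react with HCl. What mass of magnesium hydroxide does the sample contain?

n(HCl) added = 0.02512 × 0.8542 = 0.02146 mol
n(NaOH) used in back-titration = 0.03044 × 0.2762 = 8.408 × 10^-3 mol
n(HCl) left over = 8.408 × 10^-3 mol (1:1 ratio)
n(HCl) consumed by analyte = 0.02146 − 8.408 × 10^-3 = 0.01305 mol
From the 1:2 ratio, n(Mg(OH)2) = 1/2 × 0.01305 = 6.525 × 10^-3 mol
mass of Mg(OH)2 = 6.525 × 10^-3 × 58.32 = 0.3805 g

0.3805 g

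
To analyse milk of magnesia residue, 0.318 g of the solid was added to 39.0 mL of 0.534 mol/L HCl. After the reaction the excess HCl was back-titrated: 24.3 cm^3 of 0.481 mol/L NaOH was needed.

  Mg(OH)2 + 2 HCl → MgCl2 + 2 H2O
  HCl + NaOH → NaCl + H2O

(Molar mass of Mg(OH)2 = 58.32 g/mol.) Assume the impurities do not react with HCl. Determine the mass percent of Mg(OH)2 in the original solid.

83.8 %

n(HCl) added = 0.0390 × 0.534 = 0.0208 mol
n(NaOH) used in back-titration = 0.0243 × 0.481 = 0.0117 mol
n(HCl) left over = 0.0117 mol (1:1 ratio)
n(HCl) consumed by analyte = 0.0208 − 0.0117 = 9.14 × 10^-3 mol
From the 1:2 ratio, n(Mg(OH)2) = 1/2 × 9.14 × 10^-3 = 4.57 × 10^-3 mol
mass of Mg(OH)2 = 4.57 × 10^-3 × 58.32 = 0.266 g
% Mg(OH)2 = 0.266 / 0.318 × 100 = 83.8 %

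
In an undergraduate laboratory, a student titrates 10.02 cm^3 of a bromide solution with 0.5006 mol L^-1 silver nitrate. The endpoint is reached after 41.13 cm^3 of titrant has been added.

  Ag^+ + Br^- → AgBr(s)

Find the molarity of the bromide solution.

n(AgNO3) = 0.04113 L × 0.5006 mol/L = 0.02059 mol
n(Br-) = 0.02059 mol (1:1 mole ratio)
[Br-] = 0.02059 mol / 0.01002 L = 2.055 mol/L

2.055 mol/L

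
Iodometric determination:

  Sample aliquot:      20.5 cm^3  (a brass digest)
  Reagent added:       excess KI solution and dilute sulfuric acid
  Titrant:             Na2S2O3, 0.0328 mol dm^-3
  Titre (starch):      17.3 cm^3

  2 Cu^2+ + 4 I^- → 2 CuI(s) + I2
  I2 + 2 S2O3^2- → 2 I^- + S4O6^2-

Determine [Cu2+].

n(S2O3^2-) = 0.0173 × 0.0328 = 5.67 × 10^-4 mol
n(I2) = n(S2O3^2-)/2 = 2.84 × 10^-4 mol
From the 2:1 ratio, n(Cu2+) in the aliquot = 2/1 × 2.84 × 10^-4 = 5.67 × 10^-4 mol
[Cu2+] = 5.67 × 10^-4 / 0.0205 = 0.0277 mol/L

0.0277 mol/L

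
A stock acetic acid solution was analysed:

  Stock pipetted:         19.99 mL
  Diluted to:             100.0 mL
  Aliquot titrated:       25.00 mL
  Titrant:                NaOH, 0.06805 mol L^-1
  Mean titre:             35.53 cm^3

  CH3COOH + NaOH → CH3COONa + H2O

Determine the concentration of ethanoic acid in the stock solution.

n(NaOH) = 0.03553 × 0.06805 = 2.418 × 10^-3 mol
n(CH3COOH) in the aliquot = 2.418 × 10^-3 mol (1:1 ratio)
[CH3COOH]_dilute = 2.418 × 10^-3 / 0.02500 = 0.09671 mol/L
Dilution factor = 100.0 / 19.99 = 5.003
[CH3COOH]_stock = 0.09671 × 5.003 = 0.4838 mol/L

0.4838 mol/L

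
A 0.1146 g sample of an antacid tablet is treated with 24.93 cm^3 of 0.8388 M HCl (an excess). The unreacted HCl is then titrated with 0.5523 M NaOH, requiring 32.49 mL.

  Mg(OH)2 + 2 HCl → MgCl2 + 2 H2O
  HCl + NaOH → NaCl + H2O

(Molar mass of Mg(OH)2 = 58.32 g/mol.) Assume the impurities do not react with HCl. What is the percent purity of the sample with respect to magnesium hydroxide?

n(HCl) added = 0.02493 × 0.8388 = 0.02091 mol
n(NaOH) used in back-titration = 0.03249 × 0.5523 = 0.01794 mol
n(HCl) left over = 0.01794 mol (1:1 ratio)
n(HCl) consumed by analyte = 0.02091 − 0.01794 = 2.967 × 10^-3 mol
From the 1:2 ratio, n(Mg(OH)2) = 1/2 × 2.967 × 10^-3 = 1.484 × 10^-3 mol
mass of Mg(OH)2 = 1.484 × 10^-3 × 58.32 = 0.08652 g
% Mg(OH)2 = 0.08652 / 0.1146 × 100 = 75.50 %

75.50 %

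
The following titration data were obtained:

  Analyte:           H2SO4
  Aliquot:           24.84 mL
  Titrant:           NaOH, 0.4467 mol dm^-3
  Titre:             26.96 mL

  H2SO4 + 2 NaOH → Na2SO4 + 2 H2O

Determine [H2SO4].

n(NaOH) = 0.02696 L × 0.4467 mol/L = 0.01204 mol
From the 1:2 mole ratio, n(H2SO4) = 1/2 × 0.01204 = 6.022 × 10^-3 mol
[H2SO4] = 6.022 × 10^-3 mol / 0.02484 L = 0.2424 mol/L

0.2424 mol/L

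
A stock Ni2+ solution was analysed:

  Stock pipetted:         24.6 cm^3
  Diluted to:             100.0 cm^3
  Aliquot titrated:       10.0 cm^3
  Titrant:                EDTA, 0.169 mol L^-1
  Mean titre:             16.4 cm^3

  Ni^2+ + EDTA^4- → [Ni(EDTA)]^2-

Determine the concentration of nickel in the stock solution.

n(EDTA) = 0.0164 × 0.169 = 2.77 × 10^-3 mol
n(Ni2+) in the aliquot = 2.77 × 10^-3 mol (1:1 ratio)
[Ni2+]_dilute = 2.77 × 10^-3 / 0.0100 = 0.277 mol/L
Dilution factor = 100.0 / 24.6 = 4.065
[Ni2+]_stock = 0.277 × 4.065 = 1.13 mol/L

1.13 mol/L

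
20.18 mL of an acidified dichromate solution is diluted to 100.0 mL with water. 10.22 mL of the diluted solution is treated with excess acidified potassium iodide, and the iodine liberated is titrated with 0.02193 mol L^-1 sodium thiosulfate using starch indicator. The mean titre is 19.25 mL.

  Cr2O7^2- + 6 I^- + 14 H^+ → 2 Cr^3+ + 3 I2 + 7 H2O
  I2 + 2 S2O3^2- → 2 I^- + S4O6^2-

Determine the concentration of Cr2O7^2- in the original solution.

0.03412 mol/L

n(S2O3^2-) = 0.01925 × 0.02193 = 4.222 × 10^-4 mol
n(I2) = n(S2O3^2-)/2 = 2.111 × 10^-4 mol
From the 1:3 ratio, n(Cr2O7^2-) in the aliquot = 1/3 × 2.111 × 10^-4 = 7.036 × 10^-5 mol
[Cr2O7^2-]_dilute = 7.036 × 10^-5 / 0.01022 = 0.006884 mol/L
[Cr2O7^2-]_original = 0.006884 × 100.0/20.18 = 0.03412 mol/L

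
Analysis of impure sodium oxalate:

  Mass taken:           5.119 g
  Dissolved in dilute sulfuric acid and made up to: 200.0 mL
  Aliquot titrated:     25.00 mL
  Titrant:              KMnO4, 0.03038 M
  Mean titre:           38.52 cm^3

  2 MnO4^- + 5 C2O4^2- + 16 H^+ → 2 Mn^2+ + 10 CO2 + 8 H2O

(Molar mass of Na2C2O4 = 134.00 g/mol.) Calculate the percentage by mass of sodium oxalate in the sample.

n(KMnO4) per titration = 0.03852 × 0.03038 = 1.170 × 10^-3 mol
From the 5:2 ratio, n(Na2C2O4) in each aliquot = 5/2 × 1.170 × 10^-3 = 2.926 × 10^-3 mol
n(Na2C2O4) in the whole flask = 2.926 × 10^-3 × 200.0/25.00 = 0.02340 mol
mass of Na2C2O4 = 0.02340 × 134.00 = 3.136 g
% Na2C2O4 = 3.136 / 5.119 × 100 = 61.27 %

61.27 %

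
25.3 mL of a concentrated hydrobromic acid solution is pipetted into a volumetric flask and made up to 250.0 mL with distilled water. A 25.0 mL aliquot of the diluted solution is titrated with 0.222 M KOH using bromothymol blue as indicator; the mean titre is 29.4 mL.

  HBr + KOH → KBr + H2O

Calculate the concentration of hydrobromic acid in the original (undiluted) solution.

n(KOH) = 0.0294 × 0.222 = 6.53 × 10^-3 mol
n(HBr) in the aliquot = 6.53 × 10^-3 mol (1:1 ratio)
[HBr]_dilute = 6.53 × 10^-3 / 0.0250 = 0.261 mol/L
Dilution factor = 250.0 / 25.3 = 9.881
[HBr]_stock = 0.261 × 9.881 = 2.58 mol/L

2.58 M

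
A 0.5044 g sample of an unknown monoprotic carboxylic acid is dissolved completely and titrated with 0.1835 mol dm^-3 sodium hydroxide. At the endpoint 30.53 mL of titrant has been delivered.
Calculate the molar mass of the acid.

n(NaOH) = 0.03053 L × 0.1835 mol/L = 5.602 × 10^-3 mol
n(HA) = 5.602 × 10^-3 mol (1:1 ratio)
M = m / n = 0.5044 g / 5.602 × 10^-3 mol = 90.04 g/mol

90.04 g/mol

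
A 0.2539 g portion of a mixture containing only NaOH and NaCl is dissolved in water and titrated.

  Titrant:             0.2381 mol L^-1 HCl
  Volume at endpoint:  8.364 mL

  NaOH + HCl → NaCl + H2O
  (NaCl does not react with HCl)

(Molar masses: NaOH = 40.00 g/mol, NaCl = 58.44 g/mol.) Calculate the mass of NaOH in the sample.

n(HCl) = 0.008364 × 0.2381 = 1.991 × 10^-3 mol
Let x = n(NaOH), y = n(NaCl).
Titrant: 1x = 1.991 × 10^-3;  mass: 40.00x + 58.44y = 0.2539
Solving, x = 1.991 × 10^-3 mol, y = 2.982 × 10^-3 mol
mass of NaOH = 1.991 × 10^-3 × 40.00 = 0.07966 g

0.07966 g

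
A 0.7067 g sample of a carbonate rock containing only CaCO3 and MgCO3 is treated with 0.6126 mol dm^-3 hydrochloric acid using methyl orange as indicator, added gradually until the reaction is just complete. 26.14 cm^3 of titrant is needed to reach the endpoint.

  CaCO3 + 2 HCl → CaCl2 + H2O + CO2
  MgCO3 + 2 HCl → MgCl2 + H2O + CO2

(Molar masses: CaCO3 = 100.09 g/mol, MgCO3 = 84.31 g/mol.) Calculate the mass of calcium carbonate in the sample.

n(HCl) = 0.02614 × 0.6126 = 0.01601 mol
Let x = n(CaCO3), y = n(MgCO3).
Titrant: 2x + 2y = 0.01601;  mass: 100.09x + 84.31y = 0.7067
Solving, x = 2.006 × 10^-3 mol, y = 6.001 × 10^-3 mol
mass of CaCO3 = 2.006 × 10^-3 × 100.09 = 0.2008 g

0.2008 g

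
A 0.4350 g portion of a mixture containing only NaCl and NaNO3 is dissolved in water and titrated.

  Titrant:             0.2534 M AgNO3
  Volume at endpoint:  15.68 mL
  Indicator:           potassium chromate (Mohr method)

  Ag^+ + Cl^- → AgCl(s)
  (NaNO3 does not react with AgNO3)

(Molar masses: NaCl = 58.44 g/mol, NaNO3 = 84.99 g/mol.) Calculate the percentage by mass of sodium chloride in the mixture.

n(AgNO3) = 0.01568 × 0.2534 = 3.973 × 10^-3 mol
Let x = n(NaCl), y = n(NaNO3).
Titrant: 1x = 3.973 × 10^-3;  mass: 58.44x + 84.99y = 0.4350
Solving, x = 3.973 × 10^-3 mol, y = 2.386 × 10^-3 mol
mass of NaCl = 3.973 × 10^-3 × 58.44 = 0.2322 g
% NaCl = 0.2322 / 0.4350 × 100 = 53.38 %

53.38 %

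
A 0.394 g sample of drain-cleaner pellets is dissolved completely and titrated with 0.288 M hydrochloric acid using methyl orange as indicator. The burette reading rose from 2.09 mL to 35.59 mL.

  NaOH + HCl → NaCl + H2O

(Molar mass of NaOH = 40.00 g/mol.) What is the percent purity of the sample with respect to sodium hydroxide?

97.9 %

n(HCl) = 0.0335 L × 0.288 mol/L = 9.65 × 10^-3 mol
n(NaOH) = 9.65 × 10^-3 mol (1:1 ratio)
mass of NaOH = 9.65 × 10^-3 × 40.00 g/mol = 0.386 g
% NaOH = 0.386 / 0.394 × 100 = 97.9 %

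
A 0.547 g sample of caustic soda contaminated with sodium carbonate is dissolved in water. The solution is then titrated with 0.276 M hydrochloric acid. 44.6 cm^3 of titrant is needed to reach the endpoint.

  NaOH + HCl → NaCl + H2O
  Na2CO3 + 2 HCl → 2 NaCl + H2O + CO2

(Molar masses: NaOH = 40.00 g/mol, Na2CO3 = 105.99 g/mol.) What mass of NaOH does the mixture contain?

n(HCl) = 0.0446 × 0.276 = 0.0123 mol
Let x = n(NaOH), y = n(Na2CO3).
Titrant: 1x + 2y = 0.0123;  mass: 40.00x + 105.99y = 0.547
Solving, x = 8.11 × 10^-3 mol, y = 2.10 × 10^-3 mol
mass of NaOH = 8.11 × 10^-3 × 40.00 = 0.324 g

0.324 g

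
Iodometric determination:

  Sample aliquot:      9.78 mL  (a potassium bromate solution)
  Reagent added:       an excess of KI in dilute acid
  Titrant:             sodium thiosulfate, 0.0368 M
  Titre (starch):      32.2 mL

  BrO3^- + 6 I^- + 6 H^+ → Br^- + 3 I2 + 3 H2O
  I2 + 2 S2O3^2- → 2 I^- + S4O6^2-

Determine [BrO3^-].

0.0202 M

n(S2O3^2-) = 0.0322 × 0.0368 = 1.18 × 10^-3 mol
n(I2) = n(S2O3^2-)/2 = 5.92 × 10^-4 mol
From the 1:3 ratio, n(BrO3^-) in the aliquot = 1/3 × 5.92 × 10^-4 = 1.97 × 10^-4 mol
[BrO3^-] = 1.97 × 10^-4 / 0.00978 = 0.0202 mol/L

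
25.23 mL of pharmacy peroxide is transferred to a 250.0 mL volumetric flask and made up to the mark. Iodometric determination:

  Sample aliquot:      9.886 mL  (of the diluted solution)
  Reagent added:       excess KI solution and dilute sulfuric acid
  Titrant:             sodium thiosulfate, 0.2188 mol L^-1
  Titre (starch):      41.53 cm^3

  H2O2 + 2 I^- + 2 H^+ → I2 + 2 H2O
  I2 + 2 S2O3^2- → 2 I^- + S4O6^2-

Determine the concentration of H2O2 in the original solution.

n(S2O3^2-) = 0.04153 × 0.2188 = 9.087 × 10^-3 mol
n(I2) = n(S2O3^2-)/2 = 4.543 × 10^-3 mol
n(H2O2) in the aliquot = 4.543 × 10^-3 mol (1:1 ratio)
[H2O2]_dilute = 4.543 × 10^-3 / 0.009886 = 0.4596 mol/L
[H2O2]_original = 0.4596 × 250.0/25.23 = 4.554 mol/L

4.554 mol/L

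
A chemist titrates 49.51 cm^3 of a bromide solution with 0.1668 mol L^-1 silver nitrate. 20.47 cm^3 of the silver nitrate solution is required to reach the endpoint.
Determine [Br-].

Ag^+ + Br^- → AgBr(s)
n(AgNO3) = 0.02047 L × 0.1668 mol/L = 3.414 × 10^-3 mol
n(Br-) = 3.414 × 10^-3 mol (1:1 mole ratio)
[Br-] = 3.414 × 10^-3 mol / 0.04951 L = 0.06896 mol/L

0.06896 mol/L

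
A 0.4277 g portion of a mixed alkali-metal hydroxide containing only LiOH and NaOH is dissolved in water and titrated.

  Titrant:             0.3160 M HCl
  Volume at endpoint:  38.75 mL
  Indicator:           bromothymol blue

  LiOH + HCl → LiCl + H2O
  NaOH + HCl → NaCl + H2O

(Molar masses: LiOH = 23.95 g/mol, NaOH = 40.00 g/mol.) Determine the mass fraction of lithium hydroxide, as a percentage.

n(HCl) = 0.03875 × 0.3160 = 0.01225 mol
Let x = n(LiOH), y = n(NaOH).
Titrant: 1x + 1y = 0.01225;  mass: 23.95x + 40.00y = 0.4277
Solving, x = 3.869 × 10^-3 mol, y = 8.376 × 10^-3 mol
mass of LiOH = 3.869 × 10^-3 × 23.95 = 0.09267 g
% LiOH = 0.09267 / 0.4277 × 100 = 21.67 %

21.67 %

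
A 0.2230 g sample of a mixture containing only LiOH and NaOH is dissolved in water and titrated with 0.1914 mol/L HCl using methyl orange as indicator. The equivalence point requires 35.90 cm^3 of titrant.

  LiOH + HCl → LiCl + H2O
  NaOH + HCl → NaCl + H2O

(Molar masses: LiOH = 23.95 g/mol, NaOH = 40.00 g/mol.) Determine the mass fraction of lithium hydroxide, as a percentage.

n(HCl) = 0.03590 × 0.1914 = 6.871 × 10^-3 mol
Let x = n(LiOH), y = n(NaOH).
Titrant: 1x + 1y = 6.871 × 10^-3;  mass: 23.95x + 40.00y = 0.2230
Solving, x = 3.231 × 10^-3 mol, y = 3.641 × 10^-3 mol
mass of LiOH = 3.231 × 10^-3 × 23.95 = 0.07737 g
% LiOH = 0.07737 / 0.2230 × 100 = 34.70 %

34.70 %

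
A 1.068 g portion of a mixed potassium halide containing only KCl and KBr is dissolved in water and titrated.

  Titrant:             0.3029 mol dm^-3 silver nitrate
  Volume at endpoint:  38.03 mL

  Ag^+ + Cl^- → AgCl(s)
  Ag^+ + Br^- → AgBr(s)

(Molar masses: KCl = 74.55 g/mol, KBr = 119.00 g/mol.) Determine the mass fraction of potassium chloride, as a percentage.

47.55 %

n(AgNO3) = 0.03803 × 0.3029 = 0.01152 mol
Let x = n(KCl), y = n(KBr).
Titrant: 1x + 1y = 0.01152;  mass: 74.55x + 119.00y = 1.068
Solving, x = 6.812 × 10^-3 mol, y = 4.707 × 10^-3 mol
mass of KCl = 6.812 × 10^-3 × 74.55 = 0.5078 g
% KCl = 0.5078 / 1.068 × 100 = 47.55 %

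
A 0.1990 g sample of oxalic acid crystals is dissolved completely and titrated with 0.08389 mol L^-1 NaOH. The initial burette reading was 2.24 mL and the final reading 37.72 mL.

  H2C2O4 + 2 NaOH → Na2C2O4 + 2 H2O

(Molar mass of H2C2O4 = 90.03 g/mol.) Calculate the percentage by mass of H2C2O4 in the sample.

67.33 %

n(NaOH) = 0.03548 L × 0.08389 mol/L = 2.976 × 10^-3 mol
From the 1:2 ratio, n(H2C2O4) = 1/2 × 2.976 × 10^-3 = 1.488 × 10^-3 mol
mass of H2C2O4 = 1.488 × 10^-3 × 90.03 g/mol = 0.1340 g
% H2C2O4 = 0.1340 / 0.1990 × 100 = 67.33 %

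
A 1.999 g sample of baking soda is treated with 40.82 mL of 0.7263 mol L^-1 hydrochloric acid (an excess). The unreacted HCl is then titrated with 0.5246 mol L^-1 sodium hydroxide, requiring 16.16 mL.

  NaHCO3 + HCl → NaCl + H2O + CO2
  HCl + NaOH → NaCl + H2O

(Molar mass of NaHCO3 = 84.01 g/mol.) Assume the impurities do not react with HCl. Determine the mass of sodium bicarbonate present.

1.778 g

n(HCl) added = 0.04082 × 0.7263 = 0.02965 mol
n(NaOH) used in back-titration = 0.01616 × 0.5246 = 8.478 × 10^-3 mol
n(HCl) left over = 8.478 × 10^-3 mol (1:1 ratio)
n(HCl) consumed by analyte = 0.02965 − 8.478 × 10^-3 = 0.02117 mol
n(NaHCO3) = 0.02117 mol (1:1 ratio)
mass of NaHCO3 = 0.02117 × 84.01 = 1.778 g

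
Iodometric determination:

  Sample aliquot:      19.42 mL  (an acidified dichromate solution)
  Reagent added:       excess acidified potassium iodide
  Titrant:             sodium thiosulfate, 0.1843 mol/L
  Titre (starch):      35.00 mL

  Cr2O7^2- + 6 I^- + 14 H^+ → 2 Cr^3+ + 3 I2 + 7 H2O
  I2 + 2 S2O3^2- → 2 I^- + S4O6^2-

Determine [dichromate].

0.05536 mol/L

n(S2O3^2-) = 0.03500 × 0.1843 = 6.450 × 10^-3 mol
n(I2) = n(S2O3^2-)/2 = 3.225 × 10^-3 mol
From the 1:3 ratio, n(Cr2O7^2-) in the aliquot = 1/3 × 3.225 × 10^-3 = 1.075 × 10^-3 mol
[Cr2O7^2-] = 1.075 × 10^-3 / 0.01942 = 0.05536 mol/L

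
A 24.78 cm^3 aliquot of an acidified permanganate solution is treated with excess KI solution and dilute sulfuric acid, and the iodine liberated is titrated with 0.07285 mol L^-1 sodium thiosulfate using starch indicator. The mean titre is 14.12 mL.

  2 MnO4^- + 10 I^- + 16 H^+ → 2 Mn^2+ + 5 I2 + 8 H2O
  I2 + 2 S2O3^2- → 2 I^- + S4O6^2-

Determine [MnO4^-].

0.008302 mol/L

n(S2O3^2-) = 0.01412 × 0.07285 = 1.029 × 10^-3 mol
n(I2) = n(S2O3^2-)/2 = 5.143 × 10^-4 mol
From the 2:5 ratio, n(MnO4^-) in the aliquot = 2/5 × 5.143 × 10^-4 = 2.057 × 10^-4 mol
[MnO4^-] = 2.057 × 10^-4 / 0.02478 = 0.008302 mol/L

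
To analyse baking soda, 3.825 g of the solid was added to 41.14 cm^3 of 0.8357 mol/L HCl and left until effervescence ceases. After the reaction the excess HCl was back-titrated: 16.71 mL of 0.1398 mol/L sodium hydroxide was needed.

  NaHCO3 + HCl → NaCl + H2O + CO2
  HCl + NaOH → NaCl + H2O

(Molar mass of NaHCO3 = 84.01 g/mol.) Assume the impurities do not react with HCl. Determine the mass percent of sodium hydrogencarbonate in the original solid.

70.38 %

n(HCl) added = 0.04114 × 0.8357 = 0.03438 mol
n(NaOH) used in back-titration = 0.01671 × 0.1398 = 2.336 × 10^-3 mol
n(HCl) left over = 2.336 × 10^-3 mol (1:1 ratio)
n(HCl) consumed by analyte = 0.03438 − 2.336 × 10^-3 = 0.03204 mol
n(NaHCO3) = 0.03204 mol (1:1 ratio)
mass of NaHCO3 = 0.03204 × 84.01 = 2.692 g
% NaHCO3 = 2.692 / 3.825 × 100 = 70.38 %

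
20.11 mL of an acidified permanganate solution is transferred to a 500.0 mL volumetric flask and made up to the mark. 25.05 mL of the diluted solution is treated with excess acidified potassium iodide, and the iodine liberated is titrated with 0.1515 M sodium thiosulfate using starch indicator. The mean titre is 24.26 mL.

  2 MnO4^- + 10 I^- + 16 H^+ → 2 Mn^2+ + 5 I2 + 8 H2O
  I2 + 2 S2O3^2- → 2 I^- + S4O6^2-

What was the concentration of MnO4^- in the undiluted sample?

0.7296 M

n(S2O3^2-) = 0.02426 × 0.1515 = 3.675 × 10^-3 mol
n(I2) = n(S2O3^2-)/2 = 1.838 × 10^-3 mol
From the 2:5 ratio, n(MnO4^-) in the aliquot = 2/5 × 1.838 × 10^-3 = 7.351 × 10^-4 mol
[MnO4^-]_dilute = 7.351 × 10^-4 / 0.02505 = 0.02934 mol/L
[MnO4^-]_original = 0.02934 × 500.0/20.11 = 0.7296 mol/L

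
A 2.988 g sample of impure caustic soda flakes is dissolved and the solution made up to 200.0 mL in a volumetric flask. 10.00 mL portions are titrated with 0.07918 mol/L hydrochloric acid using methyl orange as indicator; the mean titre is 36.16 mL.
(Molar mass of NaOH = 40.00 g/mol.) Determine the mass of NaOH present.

NaOH + HCl → NaCl + H2O
n(HCl) per titration = 0.03616 × 0.07918 = 2.863 × 10^-3 mol
n(NaOH) in each aliquot = 2.863 × 10^-3 mol (1:1 ratio)
n(NaOH) in the whole flask = 2.863 × 10^-3 × 200.0/10.00 = 0.05726 mol
mass of NaOH = 0.05726 × 40.00 = 2.291 g

2.291 g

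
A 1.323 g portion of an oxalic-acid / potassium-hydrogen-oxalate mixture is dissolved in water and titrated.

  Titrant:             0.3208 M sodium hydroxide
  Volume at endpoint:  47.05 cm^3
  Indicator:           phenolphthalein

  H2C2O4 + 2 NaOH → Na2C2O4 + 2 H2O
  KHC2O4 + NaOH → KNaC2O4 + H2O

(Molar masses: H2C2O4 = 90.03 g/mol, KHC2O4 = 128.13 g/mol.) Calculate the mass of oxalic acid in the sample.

n(NaOH) = 0.04705 × 0.3208 = 0.01509 mol
Let x = n(H2C2O4), y = n(KHC2O4).
Titrant: 2x + 1y = 0.01509;  mass: 90.03x + 128.13y = 1.323
Solving, x = 3.675 × 10^-3 mol, y = 7.743 × 10^-3 mol
mass of H2C2O4 = 3.675 × 10^-3 × 90.03 = 0.3309 g

0.3309 g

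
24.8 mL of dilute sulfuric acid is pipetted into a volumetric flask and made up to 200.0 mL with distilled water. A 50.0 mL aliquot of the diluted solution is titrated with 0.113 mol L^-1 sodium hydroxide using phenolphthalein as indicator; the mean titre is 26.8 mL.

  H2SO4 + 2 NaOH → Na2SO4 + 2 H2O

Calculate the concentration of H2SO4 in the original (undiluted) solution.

0.244 mol/L

n(NaOH) = 0.0268 × 0.113 = 3.03 × 10^-3 mol
From the 1:2 ratio, n(H2SO4) in the aliquot = 1/2 × 3.03 × 10^-3 = 1.51 × 10^-3 mol
[H2SO4]_dilute = 1.51 × 10^-3 / 0.0500 = 0.0303 mol/L
Dilution factor = 200.0 / 24.8 = 8.065
[H2SO4]_stock = 0.0303 × 8.065 = 0.244 mol/L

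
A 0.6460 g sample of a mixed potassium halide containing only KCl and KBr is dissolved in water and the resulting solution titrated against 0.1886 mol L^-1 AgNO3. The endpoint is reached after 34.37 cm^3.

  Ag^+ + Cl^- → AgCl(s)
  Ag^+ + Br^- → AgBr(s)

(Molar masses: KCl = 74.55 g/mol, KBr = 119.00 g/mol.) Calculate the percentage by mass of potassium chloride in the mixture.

32.55 %

n(AgNO3) = 0.03437 × 0.1886 = 6.482 × 10^-3 mol
Let x = n(KCl), y = n(KBr).
Titrant: 1x + 1y = 6.482 × 10^-3;  mass: 74.55x + 119.00y = 0.6460
Solving, x = 2.821 × 10^-3 mol, y = 3.661 × 10^-3 mol
mass of KCl = 2.821 × 10^-3 × 74.55 = 0.2103 g
% KCl = 0.2103 / 0.6460 × 100 = 32.55 %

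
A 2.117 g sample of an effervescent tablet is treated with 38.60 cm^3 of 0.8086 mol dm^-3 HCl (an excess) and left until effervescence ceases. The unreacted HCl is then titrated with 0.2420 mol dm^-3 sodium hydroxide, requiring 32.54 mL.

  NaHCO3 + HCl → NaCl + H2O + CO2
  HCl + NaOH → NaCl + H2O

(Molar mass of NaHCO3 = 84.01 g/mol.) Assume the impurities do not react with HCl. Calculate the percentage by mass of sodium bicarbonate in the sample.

92.61 %

n(HCl) added = 0.03860 × 0.8086 = 0.03121 mol
n(NaOH) used in back-titration = 0.03254 × 0.2420 = 7.875 × 10^-3 mol
n(HCl) left over = 7.875 × 10^-3 mol (1:1 ratio)
n(HCl) consumed by analyte = 0.03121 − 7.875 × 10^-3 = 0.02334 mol
n(NaHCO3) = 0.02334 mol (1:1 ratio)
mass of NaHCO3 = 0.02334 × 84.01 = 1.961 g
% NaHCO3 = 1.961 / 2.117 × 100 = 92.61 %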